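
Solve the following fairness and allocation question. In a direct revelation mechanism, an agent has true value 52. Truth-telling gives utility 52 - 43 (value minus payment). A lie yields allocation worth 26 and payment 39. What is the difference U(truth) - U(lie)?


Step 1: U(truth) = value - payment = 52 - 43 = 9
Step 2: U(lie) = allocation - payment = 26 - 39 = -13
Step 3: IC gap = 9 - (-13) = 22

22


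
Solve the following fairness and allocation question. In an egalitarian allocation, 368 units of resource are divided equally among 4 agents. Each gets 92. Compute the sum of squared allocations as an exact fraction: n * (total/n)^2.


Step 1: Each agent's share = 368/4 = 92
Step 2: Square of each share = (92)^2 = 8464
Step 3: Sum of squares = 4 * 8464 = 33856

33856


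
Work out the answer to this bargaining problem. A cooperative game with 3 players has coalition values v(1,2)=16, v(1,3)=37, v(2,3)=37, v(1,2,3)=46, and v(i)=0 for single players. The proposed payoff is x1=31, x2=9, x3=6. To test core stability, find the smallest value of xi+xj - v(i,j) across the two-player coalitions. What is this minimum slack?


Step 1: Slack for coalition (1,2): x1+x2 - v12 = 40 - 16 = 24
Step 2: Slack for coalition (1,3): x1+x3 - v13 = 37 - 37 = 0
Step 3: Slack for coalition (2,3): x2+x3 - v23 = 15 - 37 = -22
Step 4: Minimum slack = min(24, 0, -22) = -22, attained by (2,3); coalition (2,3) can block (slack < 0), so the allocation is not in the core

-22


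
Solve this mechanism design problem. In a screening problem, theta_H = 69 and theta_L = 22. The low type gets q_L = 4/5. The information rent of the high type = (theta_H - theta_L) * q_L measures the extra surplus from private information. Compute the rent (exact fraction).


Step 1: theta_H - theta_L = 69 - 22 = 47
Step 2: Information rent = (theta_H - theta_L) * q_L
Step 3: = 47 * 4/5
Step 4: = 188/5

188/5


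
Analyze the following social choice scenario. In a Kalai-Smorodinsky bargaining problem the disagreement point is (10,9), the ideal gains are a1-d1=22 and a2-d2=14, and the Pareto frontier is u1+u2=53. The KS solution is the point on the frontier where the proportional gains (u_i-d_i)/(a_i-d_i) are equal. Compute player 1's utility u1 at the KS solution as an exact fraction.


Step 1: At the KS point, (u1-d1)/r1 = (u2-d2)/r2 = t and u1+u2 = 53
Step 2: u1 = d1 + r1*t and u2 = d2 + r2*t, so (d1 + r1*t) + (d2 + r2*t) = 53
Step 3: t = (53 - 10 - 9)/(22 + 14) = 34/36 = 17/18
Step 4: u1 = d1 + r1*t = 10 + 22 * 17/18 = 277/9
Step 5: (Check: u2 = d2 + r2*t = 200/9; u1+u2 = 277/9 + 200/9 = 53, on the frontier.)

277/9


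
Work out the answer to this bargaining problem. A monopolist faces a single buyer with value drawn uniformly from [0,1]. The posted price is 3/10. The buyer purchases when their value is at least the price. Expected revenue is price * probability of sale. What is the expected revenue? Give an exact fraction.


Step 1: Posted price r = 3/10, value support [0,1]
Step 2: P(v >= r) = (1 - 3/10)/1 = 7/10
Step 3: Expected revenue = r * P(v >= r) = 3/10 * 7/10
Step 4: Revenue = 21/100

21/100


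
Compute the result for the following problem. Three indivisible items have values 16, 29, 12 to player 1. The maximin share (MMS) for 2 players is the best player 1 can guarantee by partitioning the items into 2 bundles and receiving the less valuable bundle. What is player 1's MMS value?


Step 1: Item values = 16, 29, 12
Step 2: Enumerate all 2-bundle partitions and take the smaller bundle:
  Partition 1: {16} vs {29,12} -> bundles 16, 41; min = 16
  Partition 2: {29} vs {16,12} -> bundles 29, 28; min = 28
  Partition 3: {12} vs {16,29} -> bundles 12, 45; min = 12
Step 3: MMS = max(16, 28, 12) = 28

28


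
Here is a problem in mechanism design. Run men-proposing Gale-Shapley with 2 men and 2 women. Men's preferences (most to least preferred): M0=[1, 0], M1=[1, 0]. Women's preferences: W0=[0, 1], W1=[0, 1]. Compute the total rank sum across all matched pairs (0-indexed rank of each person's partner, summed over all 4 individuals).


Step 1: Run Gale-Shapley (men propose, women hold best offer):
  M0 proposes to W1; she accepts
  M1 proposes to W1; rejected
  M1 proposes to W0; she accepts
Step 2: Final matching: W0-M1, W1-M0
Step 3: 0-indexed ranks (man's rank of his match, then woman's): 1 + 1 + 0 + 0
Step 4: Total rank sum = 2

2


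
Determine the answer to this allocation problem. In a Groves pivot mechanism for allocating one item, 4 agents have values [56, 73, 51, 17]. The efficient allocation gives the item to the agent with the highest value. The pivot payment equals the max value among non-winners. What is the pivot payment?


Step 1: The efficient winner is agent 1 with value 73
Step 2: Other agents' values: [56, 51, 17]
Step 3: Pivot payment = max(others) = 56
Step 4: The winner pays 56

56


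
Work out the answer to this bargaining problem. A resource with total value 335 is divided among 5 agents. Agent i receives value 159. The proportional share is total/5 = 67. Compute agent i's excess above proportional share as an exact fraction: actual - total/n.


Step 1: Proportional share = 335/5 = 67
Step 2: Agent's actual allocation = 159
Step 3: Excess = 159 - 67 = 92

92


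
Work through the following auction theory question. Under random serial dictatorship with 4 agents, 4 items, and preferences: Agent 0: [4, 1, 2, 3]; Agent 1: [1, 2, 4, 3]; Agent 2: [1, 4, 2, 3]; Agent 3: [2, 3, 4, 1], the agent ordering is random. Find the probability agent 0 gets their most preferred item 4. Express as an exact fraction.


Step 1: Agent 0 wants item 4
Step 2: There are 24 possible orderings of agents
Step 3: In 18 orderings, agent 0 gets item 4
Step 4: Probability = 18/24 = 3/4

3/4


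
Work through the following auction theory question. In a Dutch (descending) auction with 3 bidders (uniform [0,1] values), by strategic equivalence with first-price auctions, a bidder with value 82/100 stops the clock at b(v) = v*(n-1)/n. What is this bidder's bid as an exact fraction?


Step 1: Dutch auctions are strategically equivalent to first-price auctions
Step 2: The equilibrium bid is b(v) = v*(n-1)/n
Step 3: b = 41/50 * 2/3
Step 4: b = 41/75

41/75


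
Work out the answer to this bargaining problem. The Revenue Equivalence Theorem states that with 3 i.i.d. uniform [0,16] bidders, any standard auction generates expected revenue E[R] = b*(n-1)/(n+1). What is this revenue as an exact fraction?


Step 1: By Revenue Equivalence, expected revenue = b*(n-1)/(n+1)
Step 2: Substituting n = 3, b = 16
Step 3: Revenue = 16*(3-1)/(3+1) = 16*2/4
Step 4: Revenue = 32/4 = 8

8


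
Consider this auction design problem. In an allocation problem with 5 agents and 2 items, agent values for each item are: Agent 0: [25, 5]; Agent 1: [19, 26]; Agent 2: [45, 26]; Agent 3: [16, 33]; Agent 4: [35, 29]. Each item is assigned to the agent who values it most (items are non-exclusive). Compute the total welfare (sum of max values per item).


Step 1: For each item, find the maximum value among all agents.
Step 2: Item 0 -> Agent 2 (value 45)
Step 3: Item 1 -> Agent 3 (value 33)
Step 4: Total welfare = 45 + 33 = 78

78


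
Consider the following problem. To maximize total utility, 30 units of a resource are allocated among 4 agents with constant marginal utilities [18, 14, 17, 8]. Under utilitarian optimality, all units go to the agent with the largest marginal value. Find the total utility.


Step 1: The marginal utilities are [18, 14, 17, 8]
Step 2: The highest marginal utility is 18
Step 3: All 30 units go to that agent
Step 4: Total utility = 18 * 30 = 540

540


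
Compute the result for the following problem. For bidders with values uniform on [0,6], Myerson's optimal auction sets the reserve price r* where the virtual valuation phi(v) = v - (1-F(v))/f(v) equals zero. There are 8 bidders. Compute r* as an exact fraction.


Step 1: For U[0,6], F(v) = v/6 and f(v) = 1/6
Step 2: phi(v) = v - (1 - v/6)/(1/6) = v - (6 - v) = 2v - 6
Step 3: Set phi(r*) = 0: 2r* - 6 = 0
Step 4: r* = 6/2 = 3 (the number of bidders n = 8 does not enter)

3


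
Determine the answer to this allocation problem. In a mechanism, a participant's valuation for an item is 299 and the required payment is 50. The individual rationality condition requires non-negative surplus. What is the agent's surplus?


Step 1: Surplus = value - payment = 299 - 50 = 249
Step 2: IR is satisfied (surplus >= 0)

249


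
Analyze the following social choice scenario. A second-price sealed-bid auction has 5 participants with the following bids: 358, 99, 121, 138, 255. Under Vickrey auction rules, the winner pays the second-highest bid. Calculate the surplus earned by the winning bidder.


Step 1: Sort bids in descending order: 358, 255, 138, 121, 99
Step 2: The winning bid is the highest: 358
Step 3: The payment equals the second-highest bid: 255
Step 4: Surplus = winner's bid - payment = 358 - 255 = 103

103


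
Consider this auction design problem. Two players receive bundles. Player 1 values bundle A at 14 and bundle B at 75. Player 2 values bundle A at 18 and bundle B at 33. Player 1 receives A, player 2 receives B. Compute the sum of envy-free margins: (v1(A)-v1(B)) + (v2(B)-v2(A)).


Step 1: Player 1's margin = v1(A) - v1(B) = 14 - 75 = -61
Step 2: Player 2's margin = v2(B) - v2(A) = 33 - 18 = 15
Step 3: Total margin = -61 + 15 = -46

-46


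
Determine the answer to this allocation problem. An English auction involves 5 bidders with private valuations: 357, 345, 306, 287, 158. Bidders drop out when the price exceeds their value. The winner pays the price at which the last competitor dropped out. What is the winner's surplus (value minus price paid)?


Step 1: Identify the highest value: 357
Step 2: Identify the second-highest value: 345
Step 3: The final price = second-highest value = 345
Step 4: Surplus = 357 - 345 = 12

12


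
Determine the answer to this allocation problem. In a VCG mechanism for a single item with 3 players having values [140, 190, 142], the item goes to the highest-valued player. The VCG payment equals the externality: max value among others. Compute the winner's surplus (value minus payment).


Step 1: The winner is the agent with the highest value: agent 1 with value 190
Step 2: Values of other agents: [140, 142]
Step 3: VCG payment = max of others' values = 142
Step 4: Surplus = 190 - 142 = 48

48


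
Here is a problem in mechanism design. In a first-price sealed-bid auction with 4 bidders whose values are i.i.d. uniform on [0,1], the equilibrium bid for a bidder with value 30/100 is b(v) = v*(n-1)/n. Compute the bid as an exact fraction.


Step 1: The symmetric BNE bidding function is b(v) = v * (n-1) / n
Step 2: Substitute v = 3/10 and n = 4
Step 3: b = 3/10 * 3/4
Step 4: b = 9/40

9/40


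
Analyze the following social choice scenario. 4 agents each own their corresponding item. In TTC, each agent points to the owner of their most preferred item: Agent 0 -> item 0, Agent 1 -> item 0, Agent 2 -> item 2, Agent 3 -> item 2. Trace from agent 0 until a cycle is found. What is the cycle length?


Step 1: Trace the pointer graph from agent 0: 0 -> 0
Step 2: A cycle is detected when we revisit agent 0
Step 3: The cycle is: 0 -> 0
Step 4: Cycle length = 1

1


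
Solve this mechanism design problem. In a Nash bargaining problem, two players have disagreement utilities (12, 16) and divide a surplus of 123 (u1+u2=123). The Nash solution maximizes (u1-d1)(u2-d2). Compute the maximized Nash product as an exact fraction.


Step 1: The Nash solution splits surplus symmetrically above the disagreement point
Step 2: u1 = (total + d1 - d2)/2 = (123 + 12 - 16)/2 = 119/2
Step 3: u2 = (total - d1 + d2)/2 = (123 - 12 + 16)/2 = 127/2
Step 4: Nash product = (119/2 - 12) * (127/2 - 16)
Step 5: = 95/2 * 95/2 = 9025/4

9025/4


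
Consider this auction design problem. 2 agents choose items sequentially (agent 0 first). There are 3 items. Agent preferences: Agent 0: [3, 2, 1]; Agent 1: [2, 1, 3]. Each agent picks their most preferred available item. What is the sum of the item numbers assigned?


Step 1: Agent 0 picks item 3
Step 2: Agent 1 picks item 2
Step 3: Sum = 3 + 2 = 5

5


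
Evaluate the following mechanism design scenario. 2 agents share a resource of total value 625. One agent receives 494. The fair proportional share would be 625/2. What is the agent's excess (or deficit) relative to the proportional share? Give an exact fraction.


Step 1: Proportional share = 625/2
Step 2: Agent's actual allocation = 494
Step 3: Excess = 494 - 625/2 = 363/2

363/2


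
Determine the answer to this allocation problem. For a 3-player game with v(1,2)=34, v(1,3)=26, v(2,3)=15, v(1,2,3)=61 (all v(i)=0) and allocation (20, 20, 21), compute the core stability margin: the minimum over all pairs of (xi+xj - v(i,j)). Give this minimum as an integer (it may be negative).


Step 1: Slack for coalition (1,2): x1+x2 - v12 = 40 - 34 = 6
Step 2: Slack for coalition (1,3): x1+x3 - v13 = 41 - 26 = 15
Step 3: Slack for coalition (2,3): x2+x3 - v23 = 41 - 15 = 26
Step 4: Minimum slack = min(6, 15, 26) = 6, attained by (1,2); no pair can gain by deviating, so the allocation is in the core

6


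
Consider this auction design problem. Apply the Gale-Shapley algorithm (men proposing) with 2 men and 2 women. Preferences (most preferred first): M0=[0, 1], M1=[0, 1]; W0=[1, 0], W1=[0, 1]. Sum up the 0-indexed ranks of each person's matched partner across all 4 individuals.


Step 1: Run Gale-Shapley (men propose, women hold best offer):
  M0 proposes to W0; she accepts
  M1 proposes to W0; she switches from M0
  M0 proposes to W1; she accepts
Step 2: Final matching: W0-M1, W1-M0
Step 3: 0-indexed ranks (man's rank of his match, then woman's): 0 + 0 + 1 + 0
Step 4: Total rank sum = 1

1


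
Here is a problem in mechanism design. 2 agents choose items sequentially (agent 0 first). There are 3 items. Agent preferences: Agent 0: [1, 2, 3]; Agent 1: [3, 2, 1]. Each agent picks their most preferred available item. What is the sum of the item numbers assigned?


Step 1: Agent 0 picks item 1
Step 2: Agent 1 picks item 3
Step 3: Sum = 1 + 3 = 4

4


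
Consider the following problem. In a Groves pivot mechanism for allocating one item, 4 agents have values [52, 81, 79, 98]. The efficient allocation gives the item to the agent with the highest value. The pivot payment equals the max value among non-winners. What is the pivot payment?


Step 1: The efficient winner is agent 3 with value 98
Step 2: Other agents' values: [52, 81, 79]
Step 3: Pivot payment = max(others) = 81
Step 4: The winner pays 81

81


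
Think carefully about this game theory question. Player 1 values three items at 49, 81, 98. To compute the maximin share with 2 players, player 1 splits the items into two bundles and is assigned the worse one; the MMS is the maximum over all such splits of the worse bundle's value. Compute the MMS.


Step 1: Item values = 49, 81, 98
Step 2: Enumerate all 2-bundle partitions and take the smaller bundle:
  Partition 1: {49} vs {81,98} -> bundles 49, 179; min = 49
  Partition 2: {81} vs {49,98} -> bundles 81, 147; min = 81
  Partition 3: {98} vs {49,81} -> bundles 98, 130; min = 98
Step 3: MMS = max(49, 81, 98) = 98

98


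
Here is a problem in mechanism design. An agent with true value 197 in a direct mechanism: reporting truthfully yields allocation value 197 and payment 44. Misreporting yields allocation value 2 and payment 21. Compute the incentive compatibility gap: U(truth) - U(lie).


Step 1: U(truth) = value - payment = 197 - 44 = 153
Step 2: U(lie) = allocation - payment = 2 - 21 = -19
Step 3: IC gap = 153 - (-19) = 172

172


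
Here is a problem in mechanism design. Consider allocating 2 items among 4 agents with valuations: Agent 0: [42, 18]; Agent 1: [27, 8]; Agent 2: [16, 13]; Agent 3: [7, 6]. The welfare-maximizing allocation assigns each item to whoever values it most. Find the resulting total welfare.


Step 1: For each item, find the maximum value among all agents.
Step 2: Item 0 -> Agent 0 (value 42)
Step 3: Item 1 -> Agent 0 (value 18)
Step 4: Total welfare = 42 + 18 = 60

60


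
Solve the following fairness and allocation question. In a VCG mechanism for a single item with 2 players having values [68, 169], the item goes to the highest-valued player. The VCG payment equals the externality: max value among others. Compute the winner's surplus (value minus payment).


Step 1: The winner is the agent with the highest value: agent 1 with value 169
Step 2: Values of other agents: [68]
Step 3: VCG payment = max of others' values = 68
Step 4: Surplus = 169 - 68 = 101

101


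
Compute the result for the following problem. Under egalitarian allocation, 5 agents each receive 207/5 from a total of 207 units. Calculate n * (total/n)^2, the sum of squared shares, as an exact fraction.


Step 1: Each agent's share = 207/5
Step 2: Square of each share = (207/5)^2 = 42849/25
Step 3: Sum of squares = 5 * 42849/25 = 42849/5

42849/5


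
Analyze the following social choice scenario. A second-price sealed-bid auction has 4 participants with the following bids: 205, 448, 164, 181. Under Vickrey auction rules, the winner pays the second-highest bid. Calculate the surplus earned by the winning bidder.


Step 1: Sort bids in descending order: 448, 205, 181, 164
Step 2: The winning bid is the highest: 448
Step 3: The payment equals the second-highest bid: 205
Step 4: Surplus = winner's bid - payment = 448 - 205 = 243

243


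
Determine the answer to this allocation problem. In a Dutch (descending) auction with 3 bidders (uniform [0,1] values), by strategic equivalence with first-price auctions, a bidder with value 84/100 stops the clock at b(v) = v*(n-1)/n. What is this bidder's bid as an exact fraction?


Step 1: Dutch auctions are strategically equivalent to first-price auctions
Step 2: The equilibrium bid is b(v) = v*(n-1)/n
Step 3: b = 21/25 * 2/3
Step 4: b = 14/25

14/25


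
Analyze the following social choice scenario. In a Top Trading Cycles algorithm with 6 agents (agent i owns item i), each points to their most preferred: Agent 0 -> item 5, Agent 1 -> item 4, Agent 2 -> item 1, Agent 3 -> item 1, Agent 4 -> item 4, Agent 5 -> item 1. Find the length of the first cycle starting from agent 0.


Step 1: Trace the pointer graph from agent 0: 0 -> 5 -> 1 -> 4 -> 4
Step 2: A cycle is detected when we revisit agent 4
Step 3: The cycle is: 4 -> 4
Step 4: Cycle length = 1

1


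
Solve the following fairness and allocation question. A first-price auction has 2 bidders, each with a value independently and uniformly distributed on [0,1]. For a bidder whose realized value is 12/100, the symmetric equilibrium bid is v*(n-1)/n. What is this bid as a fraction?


Step 1: The symmetric BNE bidding function is b(v) = v * (n-1) / n
Step 2: Substitute v = 3/25 and n = 2
Step 3: b = 3/25 * 1/2
Step 4: b = 3/50

3/50


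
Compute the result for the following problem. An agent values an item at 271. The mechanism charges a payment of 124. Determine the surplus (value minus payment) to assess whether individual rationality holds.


Step 1: Surplus = value - payment = 271 - 124 = 147
Step 2: IR is satisfied (surplus >= 0)

147


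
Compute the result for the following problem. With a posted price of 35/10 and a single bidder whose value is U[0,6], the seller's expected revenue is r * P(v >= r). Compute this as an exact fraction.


Step 1: Posted price r = 7/2, value support [0,6]
Step 2: P(v >= r) = (6 - 7/2)/6 = 5/12
Step 3: Expected revenue = r * P(v >= r) = 7/2 * 5/12
Step 4: Revenue = 35/24

35/24


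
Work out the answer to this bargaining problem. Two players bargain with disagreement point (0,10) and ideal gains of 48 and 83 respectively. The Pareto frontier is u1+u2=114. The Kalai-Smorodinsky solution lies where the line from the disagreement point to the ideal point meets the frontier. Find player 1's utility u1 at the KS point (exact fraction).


Step 1: At the KS point, (u1-d1)/r1 = (u2-d2)/r2 = t and u1+u2 = 114
Step 2: u1 = d1 + r1*t and u2 = d2 + r2*t, so (d1 + r1*t) + (d2 + r2*t) = 114
Step 3: t = (114 - 0 - 10)/(48 + 83) = 104/131
Step 4: u1 = d1 + r1*t = 0 + 48 * 104/131 = 4992/131
Step 5: (Check: u2 = d2 + r2*t = 9942/131; u1+u2 = 4992/131 + 9942/131 = 114, on the frontier.)

4992/131


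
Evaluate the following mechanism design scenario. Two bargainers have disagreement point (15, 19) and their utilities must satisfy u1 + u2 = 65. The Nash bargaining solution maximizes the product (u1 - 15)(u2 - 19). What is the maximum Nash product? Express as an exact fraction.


Step 1: The Nash solution splits surplus symmetrically above the disagreement point
Step 2: u1 = (total + d1 - d2)/2 = (65 + 15 - 19)/2 = 61/2
Step 3: u2 = (total - d1 + d2)/2 = (65 - 15 + 19)/2 = 69/2
Step 4: Nash product = (61/2 - 15) * (69/2 - 19)
Step 5: = 31/2 * 31/2 = 961/4

961/4


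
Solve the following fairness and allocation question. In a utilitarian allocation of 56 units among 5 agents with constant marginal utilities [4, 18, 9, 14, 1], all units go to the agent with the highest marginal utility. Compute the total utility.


Step 1: The marginal utilities are [4, 18, 9, 14, 1]
Step 2: The highest marginal utility is 18
Step 3: All 56 units go to that agent
Step 4: Total utility = 18 * 56 = 1008

1008


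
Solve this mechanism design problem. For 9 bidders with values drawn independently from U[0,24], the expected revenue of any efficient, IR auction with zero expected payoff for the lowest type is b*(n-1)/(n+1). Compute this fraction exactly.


Step 1: By Revenue Equivalence, expected revenue = b*(n-1)/(n+1)
Step 2: Substituting n = 9, b = 24
Step 3: Revenue = 24*(9-1)/(9+1) = 24*8/10
Step 4: Revenue = 192/10 = 96/5

96/5


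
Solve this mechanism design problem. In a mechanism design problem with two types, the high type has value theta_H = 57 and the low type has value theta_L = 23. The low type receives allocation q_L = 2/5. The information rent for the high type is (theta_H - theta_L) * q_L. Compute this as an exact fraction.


Step 1: theta_H - theta_L = 57 - 23 = 34
Step 2: Information rent = (theta_H - theta_L) * q_L
Step 3: = 34 * 2/5
Step 4: = 68/5

68/5


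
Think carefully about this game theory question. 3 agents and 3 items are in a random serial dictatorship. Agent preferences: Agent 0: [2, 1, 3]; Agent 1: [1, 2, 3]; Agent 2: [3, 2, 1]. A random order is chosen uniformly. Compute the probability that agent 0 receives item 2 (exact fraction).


Step 1: Agent 0 wants item 2
Step 2: There are 6 possible orderings of agents
Step 3: In 6 orderings, agent 0 gets item 2
Step 4: Probability = 6/6 = 1

1


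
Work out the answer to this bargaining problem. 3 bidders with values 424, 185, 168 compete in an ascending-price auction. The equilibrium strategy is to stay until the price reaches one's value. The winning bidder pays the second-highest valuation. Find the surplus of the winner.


Step 1: Identify the highest value: 424
Step 2: Identify the second-highest value: 185
Step 3: The final price = second-highest value = 185
Step 4: Surplus = 424 - 185 = 239

239


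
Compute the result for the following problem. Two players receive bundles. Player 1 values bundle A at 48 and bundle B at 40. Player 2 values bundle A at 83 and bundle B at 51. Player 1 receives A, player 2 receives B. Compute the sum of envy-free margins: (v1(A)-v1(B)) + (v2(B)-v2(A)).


Step 1: Player 1's margin = v1(A) - v1(B) = 48 - 40 = 8
Step 2: Player 2's margin = v2(B) - v2(A) = 51 - 83 = -32
Step 3: Total margin = 8 + -32 = -24

-24


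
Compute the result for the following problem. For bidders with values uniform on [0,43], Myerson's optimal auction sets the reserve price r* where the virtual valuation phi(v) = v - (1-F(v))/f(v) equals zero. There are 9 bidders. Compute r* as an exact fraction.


Step 1: For U[0,43], F(v) = v/43 and f(v) = 1/43
Step 2: phi(v) = v - (1 - v/43)/(1/43) = v - (43 - v) = 2v - 43
Step 3: Set phi(r*) = 0: 2r* - 43 = 0
Step 4: r* = 43/2 (the number of bidders n = 9 does not enter)

43/2


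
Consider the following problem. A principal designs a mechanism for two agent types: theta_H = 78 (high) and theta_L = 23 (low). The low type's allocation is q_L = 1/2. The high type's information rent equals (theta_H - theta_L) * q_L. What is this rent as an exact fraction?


Step 1: theta_H - theta_L = 78 - 23 = 55
Step 2: Information rent = (theta_H - theta_L) * q_L
Step 3: = 55 * 1/2
Step 4: = 55/2

55/2


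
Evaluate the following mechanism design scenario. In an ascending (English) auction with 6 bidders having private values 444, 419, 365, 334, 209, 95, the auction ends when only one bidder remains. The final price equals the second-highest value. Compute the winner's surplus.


Step 1: Identify the highest value: 444
Step 2: Identify the second-highest value: 419
Step 3: The final price = second-highest value = 419
Step 4: Surplus = 444 - 419 = 25

25


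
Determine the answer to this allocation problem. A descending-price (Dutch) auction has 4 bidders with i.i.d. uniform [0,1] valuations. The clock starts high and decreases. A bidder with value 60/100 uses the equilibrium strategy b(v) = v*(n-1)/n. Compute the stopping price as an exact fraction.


Step 1: Dutch auctions are strategically equivalent to first-price auctions
Step 2: The equilibrium bid is b(v) = v*(n-1)/n
Step 3: b = 3/5 * 3/4
Step 4: b = 9/20

9/20


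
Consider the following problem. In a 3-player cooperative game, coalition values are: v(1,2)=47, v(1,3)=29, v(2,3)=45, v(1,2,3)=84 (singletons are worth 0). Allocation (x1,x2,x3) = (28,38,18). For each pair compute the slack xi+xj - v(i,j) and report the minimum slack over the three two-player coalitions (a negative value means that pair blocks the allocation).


Step 1: Slack for coalition (1,2): x1+x2 - v12 = 66 - 47 = 19
Step 2: Slack for coalition (1,3): x1+x3 - v13 = 46 - 29 = 17
Step 3: Slack for coalition (2,3): x2+x3 - v23 = 56 - 45 = 11
Step 4: Minimum slack = min(19, 17, 11) = 11, attained by (2,3); no pair can gain by deviating, so the allocation is in the core

11


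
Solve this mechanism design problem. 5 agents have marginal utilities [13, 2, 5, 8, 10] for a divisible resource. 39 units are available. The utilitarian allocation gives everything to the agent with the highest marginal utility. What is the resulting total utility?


Step 1: The marginal utilities are [13, 2, 5, 8, 10]
Step 2: The highest marginal utility is 13
Step 3: All 39 units go to that agent
Step 4: Total utility = 13 * 39 = 507

507


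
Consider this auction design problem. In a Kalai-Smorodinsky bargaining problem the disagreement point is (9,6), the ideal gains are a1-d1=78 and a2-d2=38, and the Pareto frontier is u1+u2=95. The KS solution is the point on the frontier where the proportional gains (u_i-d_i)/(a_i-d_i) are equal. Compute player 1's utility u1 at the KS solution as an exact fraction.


Step 1: At the KS point, (u1-d1)/r1 = (u2-d2)/r2 = t and u1+u2 = 95
Step 2: u1 = d1 + r1*t and u2 = d2 + r2*t, so (d1 + r1*t) + (d2 + r2*t) = 95
Step 3: t = (95 - 9 - 6)/(78 + 38) = 80/116 = 20/29
Step 4: u1 = d1 + r1*t = 9 + 78 * 20/29 = 1821/29
Step 5: (Check: u2 = d2 + r2*t = 934/29; u1+u2 = 1821/29 + 934/29 = 95, on the frontier.)

1821/29


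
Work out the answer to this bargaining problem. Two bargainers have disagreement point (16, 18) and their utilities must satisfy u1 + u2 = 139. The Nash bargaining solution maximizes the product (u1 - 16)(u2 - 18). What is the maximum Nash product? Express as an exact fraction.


Step 1: The Nash solution splits surplus symmetrically above the disagreement point
Step 2: u1 = (total + d1 - d2)/2 = (139 + 16 - 18)/2 = 137/2
Step 3: u2 = (total - d1 + d2)/2 = (139 - 16 + 18)/2 = 141/2
Step 4: Nash product = (137/2 - 16) * (141/2 - 18)
Step 5: = 105/2 * 105/2 = 11025/4

11025/4


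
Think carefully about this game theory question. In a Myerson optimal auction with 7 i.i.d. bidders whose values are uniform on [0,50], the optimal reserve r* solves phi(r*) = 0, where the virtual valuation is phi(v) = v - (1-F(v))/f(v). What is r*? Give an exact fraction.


Step 1: For U[0,50], F(v) = v/50 and f(v) = 1/50
Step 2: phi(v) = v - (1 - v/50)/(1/50) = v - (50 - v) = 2v - 50
Step 3: Set phi(r*) = 0: 2r* - 50 = 0
Step 4: r* = 50/2 = 25 (the number of bidders n = 7 does not enter)

25


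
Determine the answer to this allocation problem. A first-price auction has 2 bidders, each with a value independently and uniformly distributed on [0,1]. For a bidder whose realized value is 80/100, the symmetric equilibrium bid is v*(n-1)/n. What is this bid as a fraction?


Step 1: The symmetric BNE bidding function is b(v) = v * (n-1) / n
Step 2: Substitute v = 4/5 and n = 2
Step 3: b = 4/5 * 1/2
Step 4: b = 2/5

2/5


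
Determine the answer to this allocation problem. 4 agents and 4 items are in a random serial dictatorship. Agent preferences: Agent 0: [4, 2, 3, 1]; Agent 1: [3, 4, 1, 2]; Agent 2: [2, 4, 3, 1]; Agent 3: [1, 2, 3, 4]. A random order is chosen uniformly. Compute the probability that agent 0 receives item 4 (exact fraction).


Step 1: Agent 0 wants item 4
Step 2: There are 24 possible orderings of agents
Step 3: In 24 orderings, agent 0 gets item 4
Step 4: Probability = 24/24 = 1

1


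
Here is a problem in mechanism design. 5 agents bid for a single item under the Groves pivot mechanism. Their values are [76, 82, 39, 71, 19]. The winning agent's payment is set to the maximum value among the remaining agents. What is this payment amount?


Step 1: The efficient winner is agent 1 with value 82
Step 2: Other agents' values: [76, 39, 71, 19]
Step 3: Pivot payment = max(others) = 76
Step 4: The winner pays 76

76


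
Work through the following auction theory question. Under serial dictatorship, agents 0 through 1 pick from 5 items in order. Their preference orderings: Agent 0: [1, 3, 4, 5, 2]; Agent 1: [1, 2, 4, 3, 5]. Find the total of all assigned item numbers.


Step 1: Agent 0 picks item 1
Step 2: Agent 1 picks item 2
Step 3: Sum = 1 + 2 = 3

3


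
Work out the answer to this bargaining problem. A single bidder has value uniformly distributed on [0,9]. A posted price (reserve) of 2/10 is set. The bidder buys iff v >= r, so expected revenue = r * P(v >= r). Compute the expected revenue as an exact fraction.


Step 1: Posted price r = 1/5, value support [0,9]
Step 2: P(v >= r) = (9 - 1/5)/9 = 44/45
Step 3: Expected revenue = r * P(v >= r) = 1/5 * 44/45
Step 4: Revenue = 44/225

44/225


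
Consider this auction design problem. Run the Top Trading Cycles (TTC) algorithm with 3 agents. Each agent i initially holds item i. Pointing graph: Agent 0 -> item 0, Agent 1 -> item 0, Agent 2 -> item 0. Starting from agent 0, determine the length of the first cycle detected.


Step 1: Trace the pointer graph from agent 0: 0 -> 0
Step 2: A cycle is detected when we revisit agent 0
Step 3: The cycle is: 0 -> 0
Step 4: Cycle length = 1

1


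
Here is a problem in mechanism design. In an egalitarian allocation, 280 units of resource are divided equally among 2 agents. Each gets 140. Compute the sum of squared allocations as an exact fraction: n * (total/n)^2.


Step 1: Each agent's share = 280/2 = 140
Step 2: Square of each share = (140)^2 = 19600
Step 3: Sum of squares = 2 * 19600 = 39200

39200


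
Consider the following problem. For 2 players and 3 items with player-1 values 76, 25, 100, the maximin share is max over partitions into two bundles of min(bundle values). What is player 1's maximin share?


Step 1: Item values = 76, 25, 100
Step 2: Enumerate all 2-bundle partitions and take the smaller bundle:
  Partition 1: {76} vs {25,100} -> bundles 76, 125; min = 76
  Partition 2: {25} vs {76,100} -> bundles 25, 176; min = 25
  Partition 3: {100} vs {76,25} -> bundles 100, 101; min = 100
Step 3: MMS = max(76, 25, 100) = 100

100


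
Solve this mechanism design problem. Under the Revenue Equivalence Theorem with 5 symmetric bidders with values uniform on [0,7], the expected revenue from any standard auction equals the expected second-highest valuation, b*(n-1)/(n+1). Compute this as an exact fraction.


Step 1: By Revenue Equivalence, expected revenue = b*(n-1)/(n+1)
Step 2: Substituting n = 5, b = 7
Step 3: Revenue = 7*(5-1)/(5+1) = 7*4/6
Step 4: Revenue = 28/6 = 14/3

14/3


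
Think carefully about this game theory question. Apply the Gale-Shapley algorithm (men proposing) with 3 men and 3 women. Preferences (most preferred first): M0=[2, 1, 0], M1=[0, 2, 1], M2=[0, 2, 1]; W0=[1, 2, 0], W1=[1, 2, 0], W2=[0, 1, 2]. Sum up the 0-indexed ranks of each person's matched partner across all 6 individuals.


Step 1: Run Gale-Shapley (men propose, women hold best offer):
  M0 proposes to W2; she accepts
  M1 proposes to W0; she accepts
  M2 proposes to W0; rejected
  M2 proposes to W2; rejected
  M2 proposes to W1; she accepts
Step 2: Final matching: W0-M1, W1-M2, W2-M0
Step 3: 0-indexed ranks (man's rank of his match, then woman's): 0 + 0 + 2 + 1 + 0 + 0
Step 4: Total rank sum = 3

3


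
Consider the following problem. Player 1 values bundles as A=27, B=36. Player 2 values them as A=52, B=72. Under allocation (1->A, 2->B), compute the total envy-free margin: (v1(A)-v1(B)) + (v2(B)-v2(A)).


Step 1: Player 1's margin = v1(A) - v1(B) = 27 - 36 = -9
Step 2: Player 2's margin = v2(B) - v2(A) = 72 - 52 = 20
Step 3: Total margin = -9 + 20 = 11

11


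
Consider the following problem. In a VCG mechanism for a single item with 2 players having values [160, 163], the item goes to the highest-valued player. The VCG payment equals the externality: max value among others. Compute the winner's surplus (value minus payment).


Step 1: The winner is the agent with the highest value: agent 1 with value 163
Step 2: Values of other agents: [160]
Step 3: VCG payment = max of others' values = 160
Step 4: Surplus = 163 - 160 = 3

3


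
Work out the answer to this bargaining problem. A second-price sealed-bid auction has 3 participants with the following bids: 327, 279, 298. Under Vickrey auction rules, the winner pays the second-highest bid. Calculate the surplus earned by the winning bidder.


Step 1: Sort bids in descending order: 327, 298, 279
Step 2: The winning bid is the highest: 327
Step 3: The payment equals the second-highest bid: 298
Step 4: Surplus = winner's bid - payment = 327 - 298 = 29

29


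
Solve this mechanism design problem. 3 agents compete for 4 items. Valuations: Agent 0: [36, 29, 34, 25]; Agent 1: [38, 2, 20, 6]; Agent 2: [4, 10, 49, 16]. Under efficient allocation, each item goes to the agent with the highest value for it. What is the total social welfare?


Step 1: For each item, find the maximum value among all agents.
Step 2: Item 0 -> Agent 1 (value 38)
Step 3: Item 1 -> Agent 0 (value 29)
Step 4: Item 2 -> Agent 2 (value 49)
Step 5: Item 3 -> Agent 0 (value 25)
Step 6: Total welfare = 38 + 29 + 49 + 25 = 141

141


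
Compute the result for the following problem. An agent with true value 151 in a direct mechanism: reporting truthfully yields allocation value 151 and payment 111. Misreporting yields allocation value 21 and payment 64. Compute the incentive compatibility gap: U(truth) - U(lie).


Step 1: U(truth) = value - payment = 151 - 111 = 40
Step 2: U(lie) = allocation - payment = 21 - 64 = -43
Step 3: IC gap = 40 - (-43) = 83

83


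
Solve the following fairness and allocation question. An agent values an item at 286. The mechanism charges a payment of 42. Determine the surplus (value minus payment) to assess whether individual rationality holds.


Step 1: Surplus = value - payment = 286 - 42 = 244
Step 2: IR is satisfied (surplus >= 0)

244


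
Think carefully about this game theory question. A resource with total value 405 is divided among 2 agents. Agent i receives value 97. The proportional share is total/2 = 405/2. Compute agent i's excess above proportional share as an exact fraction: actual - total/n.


Step 1: Proportional share = 405/2
Step 2: Agent's actual allocation = 97
Step 3: Excess = 97 - 405/2 = -211/2

-211/2


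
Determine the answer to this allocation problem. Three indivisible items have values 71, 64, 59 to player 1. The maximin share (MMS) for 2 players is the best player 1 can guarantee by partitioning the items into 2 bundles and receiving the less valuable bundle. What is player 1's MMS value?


Step 1: Item values = 71, 64, 59
Step 2: Enumerate all 2-bundle partitions and take the smaller bundle:
  Partition 1: {71} vs {64,59} -> bundles 71, 123; min = 71
  Partition 2: {64} vs {71,59} -> bundles 64, 130; min = 64
  Partition 3: {59} vs {71,64} -> bundles 59, 135; min = 59
Step 3: MMS = max(71, 64, 59) = 71

71


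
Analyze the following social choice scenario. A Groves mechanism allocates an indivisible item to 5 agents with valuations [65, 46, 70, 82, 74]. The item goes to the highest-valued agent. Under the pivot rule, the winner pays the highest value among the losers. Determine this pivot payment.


Step 1: The efficient winner is agent 3 with value 82
Step 2: Other agents' values: [65, 46, 70, 74]
Step 3: Pivot payment = max(others) = 74
Step 4: The winner pays 74

74


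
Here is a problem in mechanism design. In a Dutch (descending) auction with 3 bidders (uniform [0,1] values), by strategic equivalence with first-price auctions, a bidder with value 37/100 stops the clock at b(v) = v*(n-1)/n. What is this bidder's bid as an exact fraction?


Step 1: Dutch auctions are strategically equivalent to first-price auctions
Step 2: The equilibrium bid is b(v) = v*(n-1)/n
Step 3: b = 37/100 * 2/3
Step 4: b = 37/150

37/150


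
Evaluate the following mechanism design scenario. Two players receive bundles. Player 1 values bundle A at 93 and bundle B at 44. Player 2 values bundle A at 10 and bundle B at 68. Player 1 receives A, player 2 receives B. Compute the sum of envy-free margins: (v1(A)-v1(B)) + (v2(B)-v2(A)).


Step 1: Player 1's margin = v1(A) - v1(B) = 93 - 44 = 49
Step 2: Player 2's margin = v2(B) - v2(A) = 68 - 10 = 58
Step 3: Total margin = 49 + 58 = 107

107


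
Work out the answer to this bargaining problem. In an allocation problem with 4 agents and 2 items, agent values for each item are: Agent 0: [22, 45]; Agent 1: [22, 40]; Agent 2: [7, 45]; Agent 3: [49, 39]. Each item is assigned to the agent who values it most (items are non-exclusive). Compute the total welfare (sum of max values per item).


Step 1: For each item, find the maximum value among all agents.
Step 2: Item 0 -> Agent 3 (value 49)
Step 3: Item 1 -> Agent 0 (value 45)
Step 4: Total welfare = 49 + 45 = 94

94


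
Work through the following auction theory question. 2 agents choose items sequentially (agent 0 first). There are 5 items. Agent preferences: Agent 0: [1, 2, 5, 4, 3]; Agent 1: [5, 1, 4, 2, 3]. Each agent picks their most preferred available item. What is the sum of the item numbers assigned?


Step 1: Agent 0 picks item 1
Step 2: Agent 1 picks item 5
Step 3: Sum = 1 + 5 = 6

6


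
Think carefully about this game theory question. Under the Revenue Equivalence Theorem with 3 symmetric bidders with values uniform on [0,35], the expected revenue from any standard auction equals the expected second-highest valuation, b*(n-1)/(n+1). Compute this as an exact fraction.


Step 1: By Revenue Equivalence, expected revenue = b*(n-1)/(n+1)
Step 2: Substituting n = 3, b = 35
Step 3: Revenue = 35*(3-1)/(3+1) = 35*2/4
Step 4: Revenue = 70/4 = 35/2

35/2


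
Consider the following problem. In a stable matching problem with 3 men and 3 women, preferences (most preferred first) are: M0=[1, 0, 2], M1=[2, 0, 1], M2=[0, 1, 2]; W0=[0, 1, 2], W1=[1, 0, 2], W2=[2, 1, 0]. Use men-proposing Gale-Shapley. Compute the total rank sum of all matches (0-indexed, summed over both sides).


Step 1: Run Gale-Shapley (men propose, women hold best offer):
  M0 proposes to W1; she accepts
  M1 proposes to W2; she accepts
  M2 proposes to W0; she accepts
Step 2: Final matching: W0-M2, W1-M0, W2-M1
Step 3: 0-indexed ranks (man's rank of his match, then woman's): 0 + 2 + 0 + 1 + 0 + 1
Step 4: Total rank sum = 4

4
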